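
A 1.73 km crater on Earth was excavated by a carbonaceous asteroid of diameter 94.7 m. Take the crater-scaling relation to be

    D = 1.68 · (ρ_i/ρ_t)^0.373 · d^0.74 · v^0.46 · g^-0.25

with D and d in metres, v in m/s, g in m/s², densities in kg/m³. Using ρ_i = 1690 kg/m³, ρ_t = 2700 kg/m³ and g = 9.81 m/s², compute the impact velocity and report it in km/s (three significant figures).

v ≈ 11.9 km/s

Rearranging for v: v = [D / (1.68 · (1690/2700)^0.373 · 94.7^0.74 · 9.81^-0.25)]^(1/0.46).
D = 1730 m.
(1690/2700)^0.373 = 0.8397
94.7^0.74 = 29.01
9.81^-0.25 = 0.5650
Denominator = 1.68 × 0.8397 × 29.01 × 0.5650 = 23.12
D / 23.12 = 1730 / 23.12 = 74.83
v = 74.83^(1/0.46) = 74.83^2.1739 = 11859 m/s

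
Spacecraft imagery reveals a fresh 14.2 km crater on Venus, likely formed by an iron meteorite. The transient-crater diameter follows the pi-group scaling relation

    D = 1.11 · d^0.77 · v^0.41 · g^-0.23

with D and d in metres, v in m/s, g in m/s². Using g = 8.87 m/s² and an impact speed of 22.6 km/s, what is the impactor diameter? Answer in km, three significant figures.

Rearranging for d: d = [D / (1.11 · 22600^0.41 · 8.87^-0.23)]^(1/0.77).
D = 14200 m.
22600^0.41 = 60.98
8.87^-0.23 = 0.6053
Denominator = 1.11 × 60.98 × 0.6053 = 40.97
D / 40.97 = 14200 / 40.97 = 346.6
d = 346.6^(1/0.77) = 346.6^1.2987 = 1988 m

d ≈ 1.99 km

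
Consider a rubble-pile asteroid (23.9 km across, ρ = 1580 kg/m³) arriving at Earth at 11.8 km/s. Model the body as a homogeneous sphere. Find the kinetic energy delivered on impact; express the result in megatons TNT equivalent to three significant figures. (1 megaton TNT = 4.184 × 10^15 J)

E ≈ 1.88 × 10^8 Mt TNT

d = 23900 m; v = 11800 m/s.
Mass m = (π/6) ρ d³ = (π/6) × 1580 × (23900)³ = 1.129 × 10^16 kg
E = ½ m v² = 0.5 × 1.129 × 10^16 × (11800)² = 7.860 × 10^23 J
   = 7.860 × 10^23 / 4.184×10^15 = 1.879 × 10^8 Mt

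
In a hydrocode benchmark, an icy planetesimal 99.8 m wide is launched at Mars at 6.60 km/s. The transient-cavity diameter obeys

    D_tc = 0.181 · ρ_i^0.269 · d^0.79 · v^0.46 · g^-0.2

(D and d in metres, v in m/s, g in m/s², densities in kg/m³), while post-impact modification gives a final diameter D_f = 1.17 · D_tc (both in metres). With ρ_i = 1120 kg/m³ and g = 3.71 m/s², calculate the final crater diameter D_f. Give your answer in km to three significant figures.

v = 6600 m/s.
ρ_i^0.269 = 1120^0.269 = 6.611
d^0.79 = 99.8^0.79 = 37.96
v^0.46 = 6600^0.46 = 57.15
g^-0.2 = 3.71^-0.2 = 0.7694
D_tc = 0.181 × 6.611 × 37.96 × 57.15 × 0.7694 = 1997 m
D_f = 1.17 × 1997 = 2336 m
     = 2.336 km

D_f ≈ 2.34 km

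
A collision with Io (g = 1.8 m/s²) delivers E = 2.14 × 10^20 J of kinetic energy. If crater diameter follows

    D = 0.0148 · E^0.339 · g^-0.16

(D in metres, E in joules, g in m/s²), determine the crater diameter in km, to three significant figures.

E^0.339 = (2.14 × 10^20)^0.339 = 7.798 × 10^6
g^-0.16 = 1.8^-0.16 = 0.9102
D = 0.0148 × 7.798 × 10^6 × 0.9102 = 1.050 × 10^5 m
   = 105.0 km

D ≈ 105 km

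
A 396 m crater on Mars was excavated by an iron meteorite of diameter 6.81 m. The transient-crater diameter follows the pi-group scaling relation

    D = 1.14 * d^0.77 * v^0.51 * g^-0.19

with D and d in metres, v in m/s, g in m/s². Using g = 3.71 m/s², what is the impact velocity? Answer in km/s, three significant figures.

v ≈ 8.63 km/s

Rearranging for v: v = [D / (1.14 · 6.81^0.77 · 3.71^-0.19)]^(1/0.51).
6.81^0.77 = 4.380
3.71^-0.19 = 0.7795
Denominator = 1.14 × 4.380 × 0.7795 = 3.892
D / 3.892 = 396 / 3.892 = 101.7
v = 101.7^(1/0.51) = 101.7^1.9608 = 8629 m/s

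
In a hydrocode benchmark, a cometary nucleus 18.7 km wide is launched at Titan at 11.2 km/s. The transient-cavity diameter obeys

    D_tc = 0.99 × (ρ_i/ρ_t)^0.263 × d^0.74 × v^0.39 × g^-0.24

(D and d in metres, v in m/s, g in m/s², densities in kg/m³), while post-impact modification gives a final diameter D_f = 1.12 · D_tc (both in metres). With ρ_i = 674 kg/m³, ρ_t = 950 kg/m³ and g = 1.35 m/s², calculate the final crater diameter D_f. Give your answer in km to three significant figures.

D_f ≈ 51.8 km

In SI: d = 18700 m, v = 11200 m/s.
(ρ_i/ρ_t)^0.263 = (674/950)^0.263 = 0.9137
d^0.74 = 18700^0.74 = 1449
v^0.39 = 11200^0.39 = 37.95
g^-0.24 = 1.35^-0.24 = 0.9305
D_tc = 0.99 × 0.9137 × 1449 × 37.95 × 0.9305 = 46280 m
D_f = 1.12 × 46280 = 51834 m
     = 51.83 km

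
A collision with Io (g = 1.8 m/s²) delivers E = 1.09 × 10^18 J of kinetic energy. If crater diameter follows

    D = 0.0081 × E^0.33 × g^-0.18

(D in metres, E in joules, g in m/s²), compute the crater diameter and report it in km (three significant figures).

D ≈ 6.53 km

E^0.33 = (1.09 × 10^18)^0.33 = 8.961 × 10^5
g^-0.18 = 1.8^-0.18 = 0.8996
D = 0.0081 × 8.961 × 10^5 × 0.8996 = 6530 m
   = 6.530 km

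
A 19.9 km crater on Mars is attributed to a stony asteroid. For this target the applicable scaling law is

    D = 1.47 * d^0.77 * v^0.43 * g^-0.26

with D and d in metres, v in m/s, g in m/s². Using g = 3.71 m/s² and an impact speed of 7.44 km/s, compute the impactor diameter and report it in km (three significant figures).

d ≈ 2.49 km

Rearranging for d: d = [D / (1.47 · 7440^0.43 · 3.71^-0.26)]^(1/0.77).
D = 19900 m.
7440^0.43 = 46.21
3.71^-0.26 = 0.7112
Denominator = 1.47 × 46.21 × 0.7112 = 48.31
D / 48.31 = 19900 / 48.31 = 411.9
d = 411.9^(1/0.77) = 411.9^1.2987 = 2488 m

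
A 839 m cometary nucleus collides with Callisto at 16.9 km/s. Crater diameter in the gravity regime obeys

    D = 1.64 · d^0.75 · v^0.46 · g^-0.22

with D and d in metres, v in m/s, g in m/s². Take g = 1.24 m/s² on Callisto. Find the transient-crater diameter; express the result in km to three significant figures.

D ≈ 21.5 km

In SI units: v = 16900 m/s.
d^0.75 = 839^0.75 = 155.9
v^0.46 = 16900^0.46 = 88.07
g^-0.22 = 1.24^-0.22 = 0.9538
D = 1.64 × 155.9 × 88.07 × 0.9538 = 21477 m
   = 21.48 km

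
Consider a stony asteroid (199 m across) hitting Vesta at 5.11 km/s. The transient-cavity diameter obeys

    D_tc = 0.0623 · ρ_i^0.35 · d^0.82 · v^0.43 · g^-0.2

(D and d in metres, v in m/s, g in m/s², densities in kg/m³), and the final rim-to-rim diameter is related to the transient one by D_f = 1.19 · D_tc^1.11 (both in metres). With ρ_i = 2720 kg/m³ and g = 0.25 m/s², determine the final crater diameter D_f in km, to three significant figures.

D_f ≈ 11.7 km

v = 5110 m/s.
ρ_i^0.35 = 2720^0.35 = 15.93
d^0.82 = 199^0.82 = 76.75
v^0.43 = 5110^0.43 = 39.32
g^-0.2 = 0.25^-0.2 = 1.320
D_tc = 0.0623 × 15.93 × 76.75 × 39.32 × 1.320 = 3953 m
D_f = 1.19 × (3953)^1.11 = 11699 m
     = 11.70 km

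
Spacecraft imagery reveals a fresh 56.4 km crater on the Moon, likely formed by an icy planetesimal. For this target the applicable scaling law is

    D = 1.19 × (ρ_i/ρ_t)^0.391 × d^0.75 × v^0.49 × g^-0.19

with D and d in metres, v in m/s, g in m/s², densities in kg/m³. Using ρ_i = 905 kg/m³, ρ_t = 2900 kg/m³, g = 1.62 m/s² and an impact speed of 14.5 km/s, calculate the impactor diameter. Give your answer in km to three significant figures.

Rearranging for d: d = [D / (1.19 · (905/2900)^0.391 · 14500^0.49 · 1.62^-0.19)]^(1/0.75).
D = 56400 m.
(905/2900)^0.391 = 0.6342
14500^0.49 = 109.4
1.62^-0.19 = 0.9124
Denominator = 1.19 × 0.6342 × 109.4 × 0.9124 = 75.33
D / 75.33 = 56400 / 75.33 = 748.7
d = 748.7^(1/0.75) = 748.7^1.3333 = 6797 m

d ≈ 6.80 km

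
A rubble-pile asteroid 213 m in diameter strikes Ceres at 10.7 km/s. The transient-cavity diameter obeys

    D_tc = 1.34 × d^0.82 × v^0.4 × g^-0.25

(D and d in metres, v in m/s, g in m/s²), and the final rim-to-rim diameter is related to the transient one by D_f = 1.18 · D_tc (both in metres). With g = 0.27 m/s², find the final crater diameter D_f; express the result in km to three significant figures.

v = 10700 m/s.
d^0.82 = 213^0.82 = 81.15
v^0.4 = 10700^0.4 = 40.90
g^-0.25 = 0.27^-0.25 = 1.387
D_tc = 1.34 × 81.15 × 40.90 × 1.387 = 6169 m
D_f = 1.18 × 6169 = 7279 m
     = 7.279 km

D_f ≈ 7.28 km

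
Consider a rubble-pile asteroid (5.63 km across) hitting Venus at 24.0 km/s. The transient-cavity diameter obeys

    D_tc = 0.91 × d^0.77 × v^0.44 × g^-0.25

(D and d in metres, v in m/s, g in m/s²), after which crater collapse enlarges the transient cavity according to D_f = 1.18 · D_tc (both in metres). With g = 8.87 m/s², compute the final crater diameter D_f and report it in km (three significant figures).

D_f ≈ 40.7 km

In SI: d = 5630 m, v = 24000 m/s.
d^0.77 = 5630^0.77 = 772.5
v^0.44 = 24000^0.44 = 84.58
g^-0.25 = 8.87^-0.25 = 0.5795
D_tc = 0.91 × 772.5 × 84.58 × 0.5795 = 34460 m
D_f = 1.18 × 34460 = 40663 m
     = 40.66 km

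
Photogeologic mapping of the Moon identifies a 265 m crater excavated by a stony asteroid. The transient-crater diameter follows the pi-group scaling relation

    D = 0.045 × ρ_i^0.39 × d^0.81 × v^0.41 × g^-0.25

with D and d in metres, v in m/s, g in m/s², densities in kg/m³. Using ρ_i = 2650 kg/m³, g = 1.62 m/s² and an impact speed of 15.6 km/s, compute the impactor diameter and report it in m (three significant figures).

d ≈ 8.88 m

Rearranging for d: d = [D / (0.045 · 2650^0.39 · 15600^0.41 · 1.62^-0.25)]^(1/0.81).
2650^0.39 = 21.63
15600^0.41 = 52.38
1.62^-0.25 = 0.8864
Denominator = 0.045 × 21.63 × 52.38 × 0.8864 = 45.19
D / 45.19 = 265 / 45.19 = 5.864
d = 5.864^(1/0.81) = 5.864^1.2346 = 8.880 m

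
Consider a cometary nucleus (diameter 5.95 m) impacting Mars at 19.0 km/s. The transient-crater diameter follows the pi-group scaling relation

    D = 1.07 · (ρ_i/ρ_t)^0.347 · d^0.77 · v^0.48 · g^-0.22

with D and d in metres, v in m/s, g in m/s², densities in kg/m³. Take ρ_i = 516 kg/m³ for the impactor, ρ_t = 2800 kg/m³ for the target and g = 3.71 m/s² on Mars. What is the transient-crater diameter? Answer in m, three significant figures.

In SI units: v = 19000 m/s.
(ρ_i/ρ_t)^0.347 = (516/2800)^0.347 = 0.5561
d^0.77 = 5.95^0.77 = 3.948
v^0.48 = 19000^0.48 = 113.2
g^-0.22 = 3.71^-0.22 = 0.7494
D = 1.07 × 0.5561 × 3.948 × 113.2 × 0.7494 = 199.3 m

D ≈ 199 m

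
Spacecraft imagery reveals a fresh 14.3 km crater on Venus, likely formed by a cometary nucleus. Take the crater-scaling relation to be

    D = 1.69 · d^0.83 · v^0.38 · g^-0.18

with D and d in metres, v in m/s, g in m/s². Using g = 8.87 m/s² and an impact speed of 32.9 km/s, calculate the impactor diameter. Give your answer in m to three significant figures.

Rearranging for d: d = [D / (1.69 · 32900^0.38 · 8.87^-0.18)]^(1/0.83).
D = 14300 m.
32900^0.38 = 52.06
8.87^-0.18 = 0.6751
Denominator = 1.69 × 52.06 × 0.6751 = 59.40
D / 59.40 = 14300 / 59.40 = 240.7
d = 240.7^(1/0.83) = 240.7^1.2048 = 740.0 m

d ≈ 740 m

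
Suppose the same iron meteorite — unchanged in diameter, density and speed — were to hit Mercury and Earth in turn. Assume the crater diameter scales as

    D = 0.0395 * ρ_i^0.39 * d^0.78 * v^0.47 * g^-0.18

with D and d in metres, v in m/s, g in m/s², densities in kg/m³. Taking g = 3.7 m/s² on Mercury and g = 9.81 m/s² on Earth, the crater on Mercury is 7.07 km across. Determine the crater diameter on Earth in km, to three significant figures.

D ≈ 5.93 km

All impactor-dependent factors cancel in the ratio, leaving D_Earth/D_Mercury = (g_Earth/g_Mercury)^-0.18.
(9.81/3.7)^-0.18 = 2.651^-0.18 = 0.8390
D_Earth = 0.8390 × 7.07 km = 5.93 km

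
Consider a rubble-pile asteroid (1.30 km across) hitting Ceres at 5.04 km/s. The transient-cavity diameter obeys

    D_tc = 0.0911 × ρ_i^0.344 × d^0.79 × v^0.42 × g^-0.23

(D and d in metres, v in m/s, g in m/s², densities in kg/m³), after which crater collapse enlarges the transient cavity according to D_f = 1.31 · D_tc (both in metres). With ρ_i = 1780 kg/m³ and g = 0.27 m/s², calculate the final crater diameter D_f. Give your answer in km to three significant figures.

In SI: d = 1300 m, v = 5040 m/s.
ρ_i^0.344 = 1780^0.344 = 13.13
d^0.79 = 1300^0.79 = 288.4
v^0.42 = 5040^0.42 = 35.89
g^-0.23 = 0.27^-0.23 = 1.351
D_tc = 0.0911 × 13.13 × 288.4 × 35.89 × 1.351 = 16730 m
D_f = 1.31 × 16730 = 21916 m
     = 21.92 km

D_f ≈ 21.9 km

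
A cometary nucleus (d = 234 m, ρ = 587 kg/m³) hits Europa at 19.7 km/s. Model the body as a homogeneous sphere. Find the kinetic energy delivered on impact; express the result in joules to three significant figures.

E ≈ 7.64 × 10^17 J

v = 19700 m/s.
Mass m = (π/6) ρ d³ = (π/6) × 587 × (234)³ = 3.938 × 10^9 kg
E = ½ m v² = 0.5 × 3.938 × 10^9 × (19700)² = 7.641 × 10^17 J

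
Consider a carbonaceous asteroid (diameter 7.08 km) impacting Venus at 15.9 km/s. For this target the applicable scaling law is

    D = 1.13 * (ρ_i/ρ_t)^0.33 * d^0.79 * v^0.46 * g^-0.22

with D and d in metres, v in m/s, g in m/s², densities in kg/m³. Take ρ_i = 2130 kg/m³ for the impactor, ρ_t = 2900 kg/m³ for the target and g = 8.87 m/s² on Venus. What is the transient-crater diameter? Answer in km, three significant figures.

D ≈ 59.5 km

In SI units: d = 7080 m, v = 15900 m/s.
(ρ_i/ρ_t)^0.33 = (2130/2900)^0.33 = 0.9032
d^0.79 = 7080^0.79 = 1100
v^0.46 = 15900^0.46 = 85.63
g^-0.22 = 8.87^-0.22 = 0.6187
D = 1.13 × 0.9032 × 1100 × 85.63 × 0.6187 = 59479 m
   = 59.48 km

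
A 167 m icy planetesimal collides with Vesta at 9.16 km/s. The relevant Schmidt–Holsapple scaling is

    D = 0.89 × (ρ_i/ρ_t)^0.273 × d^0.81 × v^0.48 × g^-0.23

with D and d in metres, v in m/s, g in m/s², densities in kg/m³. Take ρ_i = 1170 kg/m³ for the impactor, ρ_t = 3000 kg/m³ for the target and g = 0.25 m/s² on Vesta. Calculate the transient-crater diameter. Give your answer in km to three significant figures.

D ≈ 4.77 km

In SI units: v = 9160 m/s.
(ρ_i/ρ_t)^0.273 = (1170/3000)^0.273 = 0.7733
d^0.81 = 167^0.81 = 63.15
v^0.48 = 9160^0.48 = 79.75
g^-0.23 = 0.25^-0.23 = 1.376
D = 0.89 × 0.7733 × 63.15 × 79.75 × 1.376 = 4769 m
   = 4.769 km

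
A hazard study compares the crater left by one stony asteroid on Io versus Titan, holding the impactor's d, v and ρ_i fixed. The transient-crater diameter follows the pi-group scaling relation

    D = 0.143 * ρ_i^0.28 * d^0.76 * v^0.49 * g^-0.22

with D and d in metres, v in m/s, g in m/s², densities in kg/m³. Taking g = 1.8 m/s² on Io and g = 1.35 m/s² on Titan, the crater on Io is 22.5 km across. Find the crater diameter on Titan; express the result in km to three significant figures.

D ≈ 24.0 km

All impactor-dependent factors cancel in the ratio, leaving D_Titan/D_Io = (g_Titan/g_Io)^-0.22.
(1.35/1.8)^-0.22 = 0.7500^-0.22 = 1.065
D_Titan = 1.065 × 22.5 km = 24.0 km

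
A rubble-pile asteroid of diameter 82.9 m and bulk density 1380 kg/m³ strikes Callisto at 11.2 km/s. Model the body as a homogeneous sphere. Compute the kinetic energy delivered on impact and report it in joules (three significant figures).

v = 11200 m/s.
Mass m = (π/6) ρ d³ = (π/6) × 1380 × (82.9)³ = 4.117 × 10^8 kg
E = ½ m v² = 0.5 × 4.117 × 10^8 × (11200)² = 2.582 × 10^16 J

E ≈ 2.58 × 10^16 J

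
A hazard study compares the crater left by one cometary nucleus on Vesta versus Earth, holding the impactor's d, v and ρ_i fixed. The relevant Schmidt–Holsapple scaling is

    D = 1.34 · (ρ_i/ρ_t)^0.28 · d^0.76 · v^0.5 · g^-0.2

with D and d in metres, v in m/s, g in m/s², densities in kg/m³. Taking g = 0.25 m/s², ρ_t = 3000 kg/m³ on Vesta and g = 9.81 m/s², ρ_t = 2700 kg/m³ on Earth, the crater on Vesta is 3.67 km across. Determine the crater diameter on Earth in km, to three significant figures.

The impactor-only factors (d, v, ρ_i) cancel in the ratio, leaving D_Earth/D_Vesta = (g_Earth/g_Vesta)^-0.2 · (ρ_t,Vesta/ρ_t,Earth)^0.28.
(9.81/0.25)^-0.2 = 39.24^-0.2 = 0.4800
(3000/2700)^0.28 = 1.111^0.28 = 1.030
Ratio = 0.4800 × 1.030 = 0.4944
D_Earth = 0.4944 × 3.67 km = 1.81 km

D ≈ 1.81 km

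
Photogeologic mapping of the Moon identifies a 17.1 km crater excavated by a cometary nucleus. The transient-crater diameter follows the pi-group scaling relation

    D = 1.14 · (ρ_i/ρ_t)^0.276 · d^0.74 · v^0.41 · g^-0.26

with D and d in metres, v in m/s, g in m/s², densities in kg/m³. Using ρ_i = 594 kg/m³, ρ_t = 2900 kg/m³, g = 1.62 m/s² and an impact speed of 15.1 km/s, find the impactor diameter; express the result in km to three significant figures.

d ≈ 4.55 km

Rearranging for d: d = [D / (1.14 · (594/2900)^0.276 · 15100^0.41 · 1.62^-0.26)]^(1/0.74).
D = 17100 m.
(594/2900)^0.276 = 0.6456
15100^0.41 = 51.69
1.62^-0.26 = 0.8821
Denominator = 1.14 × 0.6456 × 51.69 × 0.8821 = 33.56
D / 33.56 = 17100 / 33.56 = 509.5
d = 509.5^(1/0.74) = 509.5^1.3514 = 4554 m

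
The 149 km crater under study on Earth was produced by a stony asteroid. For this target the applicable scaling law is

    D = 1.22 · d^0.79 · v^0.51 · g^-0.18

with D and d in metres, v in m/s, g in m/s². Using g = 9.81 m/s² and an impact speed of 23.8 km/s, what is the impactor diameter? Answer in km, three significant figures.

d ≈ 6.91 km

Rearranging for d: d = [D / (1.22 · 23800^0.51 · 9.81^-0.18)]^(1/0.79).
D = 149000 m.
23800^0.51 = 170.6
9.81^-0.18 = 0.6630
Denominator = 1.22 × 170.6 × 0.6630 = 138.0
D / 138.0 = 149000 / 138.0 = 1080
d = 1080^(1/0.79) = 1080^1.2658 = 6914 m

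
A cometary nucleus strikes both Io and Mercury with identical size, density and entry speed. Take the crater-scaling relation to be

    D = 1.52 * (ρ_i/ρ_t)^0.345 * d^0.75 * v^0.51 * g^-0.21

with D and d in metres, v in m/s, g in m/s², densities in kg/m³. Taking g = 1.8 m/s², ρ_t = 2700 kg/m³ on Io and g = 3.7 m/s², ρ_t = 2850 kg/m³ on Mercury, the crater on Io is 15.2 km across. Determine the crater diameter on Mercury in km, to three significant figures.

The impactor-only factors (d, v, ρ_i) cancel in the ratio, leaving D_Mercury/D_Io = (g_Mercury/g_Io)^-0.21 · (ρ_t,Io/ρ_t,Mercury)^0.345.
(3.7/1.8)^-0.21 = 2.056^-0.21 = 0.8595
(2700/2850)^0.345 = 0.9474^0.345 = 0.9815
Ratio = 0.8595 × 0.9815 = 0.8436
D_Mercury = 0.8436 × 15.2 km = 12.8 km

D ≈ 12.8 km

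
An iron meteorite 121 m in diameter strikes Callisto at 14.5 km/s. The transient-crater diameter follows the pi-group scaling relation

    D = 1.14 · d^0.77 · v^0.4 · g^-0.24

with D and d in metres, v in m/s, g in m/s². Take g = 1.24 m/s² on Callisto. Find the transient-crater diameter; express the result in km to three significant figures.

In SI units: v = 14500 m/s.
d^0.77 = 121^0.77 = 40.16
v^0.4 = 14500^0.4 = 46.19
g^-0.24 = 1.24^-0.24 = 0.9497
D = 1.14 × 40.16 × 46.19 × 0.9497 = 2008 m
   = 2.008 km

D ≈ 2.01 km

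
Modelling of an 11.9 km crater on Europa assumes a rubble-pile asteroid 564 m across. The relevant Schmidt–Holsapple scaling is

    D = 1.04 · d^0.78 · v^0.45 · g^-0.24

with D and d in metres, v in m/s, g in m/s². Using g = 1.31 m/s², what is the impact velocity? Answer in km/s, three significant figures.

Rearranging for v: v = [D / (1.04 · 564^0.78 · 1.31^-0.24)]^(1/0.45).
D = 11900 m.
564^0.78 = 140.0
1.31^-0.24 = 0.9372
Denominator = 1.04 × 140.0 × 0.9372 = 136.5
D / 136.5 = 11900 / 136.5 = 87.18
v = 87.18^(1/0.45) = 87.18^2.2222 = 20511 m/s

v ≈ 20.5 km/s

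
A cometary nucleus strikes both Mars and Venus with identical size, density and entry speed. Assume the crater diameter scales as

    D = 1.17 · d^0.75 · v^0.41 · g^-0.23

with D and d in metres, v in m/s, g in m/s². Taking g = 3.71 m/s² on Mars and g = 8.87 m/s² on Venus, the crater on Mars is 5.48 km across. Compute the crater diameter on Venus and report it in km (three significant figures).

D ≈ 4.48 km

All impactor-dependent factors cancel in the ratio, leaving D_Venus/D_Mars = (g_Venus/g_Mars)^-0.23.
(8.87/3.71)^-0.23 = 2.391^-0.23 = 0.8183
D_Venus = 0.8183 × 5.48 km = 4.48 km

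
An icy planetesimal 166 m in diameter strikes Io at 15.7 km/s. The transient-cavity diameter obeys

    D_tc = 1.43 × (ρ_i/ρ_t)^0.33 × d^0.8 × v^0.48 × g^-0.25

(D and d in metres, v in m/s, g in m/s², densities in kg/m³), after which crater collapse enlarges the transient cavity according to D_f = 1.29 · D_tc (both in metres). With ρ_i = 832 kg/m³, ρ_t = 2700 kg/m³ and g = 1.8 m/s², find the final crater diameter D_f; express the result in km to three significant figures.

v = 15700 m/s.
(ρ_i/ρ_t)^0.33 = (832/2700)^0.33 = 0.6781
d^0.8 = 166^0.8 = 59.72
v^0.48 = 15700^0.48 = 103.3
g^-0.25 = 1.8^-0.25 = 0.8633
D_tc = 1.43 × 0.6781 × 59.72 × 103.3 × 0.8633 = 5164 m
D_f = 1.29 × 5164 = 6662 m
     = 6.662 km

D_f ≈ 6.66 km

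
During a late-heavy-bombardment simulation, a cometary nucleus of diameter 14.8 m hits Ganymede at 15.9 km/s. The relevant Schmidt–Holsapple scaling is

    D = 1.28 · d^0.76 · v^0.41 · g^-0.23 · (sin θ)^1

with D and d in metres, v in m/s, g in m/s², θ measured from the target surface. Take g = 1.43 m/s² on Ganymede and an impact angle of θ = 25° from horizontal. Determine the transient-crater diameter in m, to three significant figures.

D ≈ 204 m

In SI units: v = 15900 m/s.
d^0.76 = 14.8^0.76 = 7.752
v^0.41 = 15900^0.41 = 52.79
g^-0.23 = 1.43^-0.23 = 0.9210
(sin 25°)^1 = 0.4226^1 = 0.4226
D = 1.28 × 7.752 × 52.79 × 0.9210 × 0.4226 = 203.9 m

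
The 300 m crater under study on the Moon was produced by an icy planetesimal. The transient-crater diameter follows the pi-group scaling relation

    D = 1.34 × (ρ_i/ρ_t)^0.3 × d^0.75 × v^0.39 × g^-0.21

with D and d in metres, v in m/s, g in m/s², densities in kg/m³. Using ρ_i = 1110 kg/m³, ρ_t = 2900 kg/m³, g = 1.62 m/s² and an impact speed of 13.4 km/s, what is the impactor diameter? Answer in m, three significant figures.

d ≈ 16.3 m

Rearranging for d: d = [D / (1.34 · (1110/2900)^0.3 · 13400^0.39 · 1.62^-0.21)]^(1/0.75).
(1110/2900)^0.3 = 0.7497
13400^0.39 = 40.70
1.62^-0.21 = 0.9037
Denominator = 1.34 × 0.7497 × 40.70 × 0.9037 = 36.95
D / 36.95 = 300 / 36.95 = 8.119
d = 8.119^(1/0.75) = 8.119^1.3333 = 16.32 m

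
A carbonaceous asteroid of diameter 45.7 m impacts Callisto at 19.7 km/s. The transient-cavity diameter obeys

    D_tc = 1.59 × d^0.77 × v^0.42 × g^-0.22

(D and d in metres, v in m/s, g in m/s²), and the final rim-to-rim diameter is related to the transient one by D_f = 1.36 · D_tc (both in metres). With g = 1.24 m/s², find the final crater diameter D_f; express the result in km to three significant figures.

v = 19700 m/s.
d^0.77 = 45.7^0.77 = 18.97
v^0.42 = 19700^0.42 = 63.63
g^-0.22 = 1.24^-0.22 = 0.9538
D_tc = 1.59 × 18.97 × 63.63 × 0.9538 = 1831 m
D_f = 1.36 × 1831 = 2490 m
     = 2.490 km

D_f ≈ 2.49 km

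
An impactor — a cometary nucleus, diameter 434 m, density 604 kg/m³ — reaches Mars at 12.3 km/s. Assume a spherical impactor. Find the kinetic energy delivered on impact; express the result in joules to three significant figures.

E ≈ 1.96 × 10^18 J

v = 12300 m/s.
Mass m = (π/6) ρ d³ = (π/6) × 604 × (434)³ = 2.585 × 10^10 kg
E = ½ m v² = 0.5 × 2.585 × 10^10 × (12300)² = 1.955 × 10^18 J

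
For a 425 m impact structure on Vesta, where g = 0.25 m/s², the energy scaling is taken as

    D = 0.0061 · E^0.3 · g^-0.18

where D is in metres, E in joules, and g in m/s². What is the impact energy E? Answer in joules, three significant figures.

E ≈ 6.06 × 10^15 J

Rearranging: E = [D / (0.0061 · g^-0.18)]^(1/0.3).
g^-0.18 = 0.25^-0.18 = 1.283
D / (0.0061 × 1.283) = 425 / (7.826 × 10^-3) = 5.431 × 10^4
E = (5.431 × 10^4)^3.3333 = 6.064 × 10^15 J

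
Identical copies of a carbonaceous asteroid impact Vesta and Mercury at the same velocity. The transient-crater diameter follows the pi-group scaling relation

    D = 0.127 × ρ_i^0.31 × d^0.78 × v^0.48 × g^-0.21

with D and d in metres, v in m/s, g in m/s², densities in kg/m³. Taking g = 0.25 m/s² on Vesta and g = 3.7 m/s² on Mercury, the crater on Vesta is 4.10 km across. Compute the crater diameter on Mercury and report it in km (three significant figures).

D ≈ 2.33 km

All impactor-dependent factors cancel in the ratio, leaving D_Mercury/D_Vesta = (g_Mercury/g_Vesta)^-0.21.
(3.7/0.25)^-0.21 = 14.80^-0.21 = 0.5679
D_Mercury = 0.5679 × 4.10 km = 2.33 km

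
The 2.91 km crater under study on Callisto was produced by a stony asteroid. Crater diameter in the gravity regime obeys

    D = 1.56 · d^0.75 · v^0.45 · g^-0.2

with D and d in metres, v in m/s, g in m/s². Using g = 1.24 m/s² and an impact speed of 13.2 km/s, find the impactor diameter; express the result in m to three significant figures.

Rearranging for d: d = [D / (1.56 · 13200^0.45 · 1.24^-0.2)]^(1/0.75).
D = 2910 m.
13200^0.45 = 71.49
1.24^-0.2 = 0.9579
Denominator = 1.56 × 71.49 × 0.9579 = 106.8
D / 106.8 = 2910 / 106.8 = 27.25
d = 27.25^(1/0.75) = 27.25^1.3333 = 81.99 m

d ≈ 82.0 m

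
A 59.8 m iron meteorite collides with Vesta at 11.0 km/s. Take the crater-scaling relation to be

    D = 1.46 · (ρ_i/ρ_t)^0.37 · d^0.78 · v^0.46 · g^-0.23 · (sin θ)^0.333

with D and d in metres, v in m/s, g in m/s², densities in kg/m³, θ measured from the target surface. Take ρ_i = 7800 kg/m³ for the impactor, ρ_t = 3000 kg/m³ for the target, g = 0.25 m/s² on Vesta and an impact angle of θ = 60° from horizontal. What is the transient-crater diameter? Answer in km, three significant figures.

D ≈ 4.79 km

In SI units: v = 11000 m/s.
(ρ_i/ρ_t)^0.37 = (7800/3000)^0.37 = 1.424
d^0.78 = 59.8^0.78 = 24.31
v^0.46 = 11000^0.46 = 72.28
g^-0.23 = 0.25^-0.23 = 1.376
(sin 60°)^0.333 = 0.8660^0.333 = 0.9532
D = 1.46 × 1.424 × 24.31 × 72.28 × 1.376 × 0.9532 = 4791 m
   = 4.791 km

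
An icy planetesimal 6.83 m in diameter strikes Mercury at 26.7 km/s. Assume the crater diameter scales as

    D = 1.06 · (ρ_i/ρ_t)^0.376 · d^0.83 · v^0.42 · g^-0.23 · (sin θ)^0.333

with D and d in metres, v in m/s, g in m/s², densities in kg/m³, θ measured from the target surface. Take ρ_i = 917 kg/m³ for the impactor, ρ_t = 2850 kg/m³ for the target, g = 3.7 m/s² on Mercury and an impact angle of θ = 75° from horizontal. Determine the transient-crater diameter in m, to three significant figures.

D ≈ 180 m

In SI units: v = 26700 m/s.
(ρ_i/ρ_t)^0.376 = (917/2850)^0.376 = 0.6529
d^0.83 = 6.83^0.83 = 4.927
v^0.42 = 26700^0.42 = 72.30
g^-0.23 = 3.7^-0.23 = 0.7401
(sin 75°)^0.333 = 0.9659^0.333 = 0.9885
D = 1.06 × 0.6529 × 4.927 × 72.30 × 0.7401 × 0.9885 = 180.4 m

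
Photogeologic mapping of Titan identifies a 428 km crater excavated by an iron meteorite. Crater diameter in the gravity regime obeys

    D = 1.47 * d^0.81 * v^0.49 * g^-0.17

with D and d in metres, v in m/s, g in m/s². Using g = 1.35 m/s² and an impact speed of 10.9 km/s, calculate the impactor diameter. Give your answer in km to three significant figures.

Rearranging for d: d = [D / (1.47 · 10900^0.49 · 1.35^-0.17)]^(1/0.81).
D = 428000 m.
10900^0.49 = 95.13
1.35^-0.17 = 0.9503
Denominator = 1.47 × 95.13 × 0.9503 = 132.9
D / 132.9 = 428000 / 132.9 = 3220
d = 3220^(1/0.81) = 3220^1.2346 = 21419 m

d ≈ 21.4 km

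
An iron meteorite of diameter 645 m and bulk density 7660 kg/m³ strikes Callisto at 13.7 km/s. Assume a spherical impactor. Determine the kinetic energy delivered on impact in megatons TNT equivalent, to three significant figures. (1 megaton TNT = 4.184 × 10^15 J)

v = 13700 m/s.
Mass m = (π/6) ρ d³ = (π/6) × 7660 × (645)³ = 1.076 × 10^12 kg
E = ½ m v² = 0.5 × 1.076 × 10^12 × (13700)² = 1.010 × 10^20 J
   = 1.010 × 10^20 / 4.184×10^15 = 24140 Mt

E ≈ 24100 Mt TNT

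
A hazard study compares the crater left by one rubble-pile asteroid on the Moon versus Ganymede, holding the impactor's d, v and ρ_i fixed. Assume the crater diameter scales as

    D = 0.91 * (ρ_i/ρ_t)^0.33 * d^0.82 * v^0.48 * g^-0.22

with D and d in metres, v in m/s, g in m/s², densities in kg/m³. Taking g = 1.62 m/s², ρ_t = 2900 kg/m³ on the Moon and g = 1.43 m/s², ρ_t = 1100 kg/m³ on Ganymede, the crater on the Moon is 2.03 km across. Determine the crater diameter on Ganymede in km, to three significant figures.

The impactor-only factors (d, v, ρ_i) cancel in the ratio, leaving D_Ganymede/D_Moon = (g_Ganymede/g_Moon)^-0.22 · (ρ_t,Moon/ρ_t,Ganymede)^0.33.
(1.43/1.62)^-0.22 = 0.8827^-0.22 = 1.028
(2900/1100)^0.33 = 2.636^0.33 = 1.377
Ratio = 1.028 × 1.377 = 1.416
D_Ganymede = 1.416 × 2.03 km = 2.87 km

D ≈ 2.87 km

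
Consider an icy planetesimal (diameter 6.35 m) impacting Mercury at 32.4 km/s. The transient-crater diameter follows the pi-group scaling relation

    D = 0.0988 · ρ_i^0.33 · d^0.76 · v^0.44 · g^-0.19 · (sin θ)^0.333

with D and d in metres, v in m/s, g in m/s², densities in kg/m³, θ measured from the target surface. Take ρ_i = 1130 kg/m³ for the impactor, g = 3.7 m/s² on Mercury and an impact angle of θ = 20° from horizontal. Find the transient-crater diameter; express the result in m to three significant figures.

In SI units: v = 32400 m/s.
ρ_i^0.33 = 1130^0.33 = 10.17
d^0.76 = 6.35^0.76 = 4.075
v^0.44 = 32400^0.44 = 96.52
g^-0.19 = 3.7^-0.19 = 0.7799
(sin 20°)^0.333 = 0.3420^0.333 = 0.6996
D = 0.0988 × 10.17 × 4.075 × 96.52 × 0.7799 × 0.6996 = 215.6 m

D ≈ 216 m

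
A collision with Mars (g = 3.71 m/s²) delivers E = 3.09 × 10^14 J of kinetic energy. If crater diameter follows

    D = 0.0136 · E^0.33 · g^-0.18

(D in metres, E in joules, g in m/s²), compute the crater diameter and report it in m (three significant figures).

D ≈ 650 m

E^0.33 = (3.09 × 10^14)^0.33 = 6.049 × 10^4
g^-0.18 = 3.71^-0.18 = 0.7898
D = 0.0136 × 6.049 × 10^4 × 0.7898 = 649.7 m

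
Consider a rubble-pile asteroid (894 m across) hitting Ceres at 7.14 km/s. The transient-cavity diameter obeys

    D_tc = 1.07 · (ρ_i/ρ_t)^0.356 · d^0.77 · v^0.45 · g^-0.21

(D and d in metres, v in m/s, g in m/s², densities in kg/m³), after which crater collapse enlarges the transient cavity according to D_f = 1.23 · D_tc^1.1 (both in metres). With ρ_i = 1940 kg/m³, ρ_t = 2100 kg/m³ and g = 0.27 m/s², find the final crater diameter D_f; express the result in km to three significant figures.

v = 7140 m/s.
(ρ_i/ρ_t)^0.356 = (1940/2100)^0.356 = 0.9722
d^0.77 = 894^0.77 = 187.3
v^0.45 = 7140^0.45 = 54.22
g^-0.21 = 0.27^-0.21 = 1.316
D_tc = 1.07 × 0.9722 × 187.3 × 54.22 × 1.316 = 13900 m
D_f = 1.23 × (13900)^1.1 = 44383 m
     = 44.38 km

D_f ≈ 44.4 km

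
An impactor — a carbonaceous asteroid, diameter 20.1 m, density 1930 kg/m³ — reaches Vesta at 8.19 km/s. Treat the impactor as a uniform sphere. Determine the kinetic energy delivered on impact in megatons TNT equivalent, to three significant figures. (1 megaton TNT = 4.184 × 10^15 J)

E ≈ 0.0658 Mt TNT

v = 8190 m/s.
Mass m = (π/6) ρ d³ = (π/6) × 1930 × (20.1)³ = 8.206 × 10^6 kg
E = ½ m v² = 0.5 × 8.206 × 10^6 × (8190)² = 2.752 × 10^14 J
   = 2.752 × 10^14 / 4.184×10^15 = 0.06577 Mt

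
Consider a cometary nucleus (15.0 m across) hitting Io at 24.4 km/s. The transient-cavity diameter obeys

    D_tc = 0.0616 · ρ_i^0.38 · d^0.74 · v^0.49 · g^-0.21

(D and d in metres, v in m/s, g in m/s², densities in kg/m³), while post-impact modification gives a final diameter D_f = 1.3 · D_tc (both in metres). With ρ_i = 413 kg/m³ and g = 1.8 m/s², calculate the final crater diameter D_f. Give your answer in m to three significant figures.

v = 24400 m/s.
ρ_i^0.38 = 413^0.38 = 9.864
d^0.74 = 15^0.74 = 7.418
v^0.49 = 24400^0.49 = 141.2
g^-0.21 = 1.8^-0.21 = 0.8839
D_tc = 0.0616 × 9.864 × 7.418 × 141.2 × 0.8839 = 562.5 m
D_f = 1.3 × 562.5 = 731.2 m

D_f ≈ 731 m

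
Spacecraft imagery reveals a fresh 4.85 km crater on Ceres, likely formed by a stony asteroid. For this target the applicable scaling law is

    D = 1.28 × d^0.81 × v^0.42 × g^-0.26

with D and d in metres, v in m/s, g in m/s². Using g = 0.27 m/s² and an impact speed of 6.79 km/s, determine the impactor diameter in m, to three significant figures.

Rearranging for d: d = [D / (1.28 · 6790^0.42 · 0.27^-0.26)]^(1/0.81).
D = 4850 m.
6790^0.42 = 40.68
0.27^-0.26 = 1.406
Denominator = 1.28 × 40.68 × 1.406 = 73.21
D / 73.21 = 4850 / 73.21 = 66.25
d = 66.25^(1/0.81) = 66.25^1.2346 = 177.2 m

d ≈ 177 m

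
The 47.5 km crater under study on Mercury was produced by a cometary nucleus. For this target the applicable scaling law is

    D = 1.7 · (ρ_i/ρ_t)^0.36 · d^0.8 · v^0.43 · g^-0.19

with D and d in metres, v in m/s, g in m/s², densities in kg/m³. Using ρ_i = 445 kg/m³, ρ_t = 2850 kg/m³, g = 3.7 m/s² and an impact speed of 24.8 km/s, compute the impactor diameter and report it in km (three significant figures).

d ≈ 4.94 km

Rearranging for d: d = [D / (1.7 · (445/2850)^0.36 · 24800^0.43 · 3.7^-0.19)]^(1/0.8).
D = 47500 m.
(445/2850)^0.36 = 0.5125
24800^0.43 = 77.56
3.7^-0.19 = 0.7799
Denominator = 1.7 × 0.5125 × 77.56 × 0.7799 = 52.70
D / 52.70 = 47500 / 52.70 = 901.3
d = 901.3^(1/0.8) = 901.3^1.25 = 4938 m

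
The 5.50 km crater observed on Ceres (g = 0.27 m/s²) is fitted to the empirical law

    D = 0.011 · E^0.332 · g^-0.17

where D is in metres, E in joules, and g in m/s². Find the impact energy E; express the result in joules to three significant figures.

Rearranging: E = [D / (0.011 · g^-0.17)]^(1/0.332).
D = 5500 m.
g^-0.17 = 0.27^-0.17 = 1.249
D / (0.011 × 1.249) = 5500 / (0.01374) = 4.003 × 10^5
E = (4.003 × 10^5)^3.012 = 7.488 × 10^16 J

E ≈ 7.49 × 10^16 J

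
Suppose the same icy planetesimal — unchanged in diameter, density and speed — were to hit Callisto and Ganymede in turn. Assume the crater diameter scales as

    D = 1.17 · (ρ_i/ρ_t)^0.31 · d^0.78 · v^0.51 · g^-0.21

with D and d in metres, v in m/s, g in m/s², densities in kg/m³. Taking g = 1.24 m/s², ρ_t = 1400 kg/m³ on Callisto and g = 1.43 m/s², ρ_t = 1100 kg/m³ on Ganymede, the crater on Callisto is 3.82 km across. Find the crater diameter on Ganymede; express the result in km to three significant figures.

The impactor-only factors (d, v, ρ_i) cancel in the ratio, leaving D_Ganymede/D_Callisto = (g_Ganymede/g_Callisto)^-0.21 · (ρ_t,Callisto/ρ_t,Ganymede)^0.31.
(1.43/1.24)^-0.21 = 1.153^-0.21 = 0.9705
(1400/1100)^0.31 = 1.273^0.31 = 1.078
Ratio = 0.9705 × 1.078 = 1.046
D_Ganymede = 1.046 × 3.82 km = 4.00 km

D ≈ 4.00 km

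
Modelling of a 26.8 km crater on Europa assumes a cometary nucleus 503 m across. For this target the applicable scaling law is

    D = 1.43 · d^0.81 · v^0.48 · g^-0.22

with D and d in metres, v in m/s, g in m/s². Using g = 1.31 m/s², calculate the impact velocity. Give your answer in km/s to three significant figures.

v ≈ 24.9 km/s

Rearranging for v: v = [D / (1.43 · 503^0.81 · 1.31^-0.22)]^(1/0.48).
D = 26800 m.
503^0.81 = 154.3
1.31^-0.22 = 0.9423
Denominator = 1.43 × 154.3 × 0.9423 = 207.9
D / 207.9 = 26800 / 207.9 = 128.9
v = 128.9^(1/0.48) = 128.9^2.0833 = 24905 m/s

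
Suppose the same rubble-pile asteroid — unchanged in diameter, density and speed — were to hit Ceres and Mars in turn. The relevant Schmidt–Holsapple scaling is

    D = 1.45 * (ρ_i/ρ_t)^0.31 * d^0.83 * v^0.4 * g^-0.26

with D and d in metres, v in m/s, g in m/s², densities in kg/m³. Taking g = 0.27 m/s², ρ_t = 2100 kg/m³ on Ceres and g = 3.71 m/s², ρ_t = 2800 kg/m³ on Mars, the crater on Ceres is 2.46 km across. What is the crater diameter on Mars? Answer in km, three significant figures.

D ≈ 1.14 km

The impactor-only factors (d, v, ρ_i) cancel in the ratio, leaving D_Mars/D_Ceres = (g_Mars/g_Ceres)^-0.26 · (ρ_t,Ceres/ρ_t,Mars)^0.31.
(3.71/0.27)^-0.26 = 13.74^-0.26 = 0.5060
(2100/2800)^0.31 = 0.7500^0.31 = 0.9147
Ratio = 0.5060 × 0.9147 = 0.4628
D_Mars = 0.4628 × 2.46 km = 1.14 km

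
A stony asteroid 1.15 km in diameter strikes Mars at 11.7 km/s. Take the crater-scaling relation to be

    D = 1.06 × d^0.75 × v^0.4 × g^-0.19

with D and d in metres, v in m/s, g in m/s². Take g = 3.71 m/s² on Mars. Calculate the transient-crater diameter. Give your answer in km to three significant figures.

D ≈ 6.92 km

In SI units: d = 1150 m, v = 11700 m/s.
d^0.75 = 1150^0.75 = 197.5
v^0.4 = 11700^0.4 = 42.39
g^-0.19 = 3.71^-0.19 = 0.7795
D = 1.06 × 197.5 × 42.39 × 0.7795 = 6918 m
   = 6.918 km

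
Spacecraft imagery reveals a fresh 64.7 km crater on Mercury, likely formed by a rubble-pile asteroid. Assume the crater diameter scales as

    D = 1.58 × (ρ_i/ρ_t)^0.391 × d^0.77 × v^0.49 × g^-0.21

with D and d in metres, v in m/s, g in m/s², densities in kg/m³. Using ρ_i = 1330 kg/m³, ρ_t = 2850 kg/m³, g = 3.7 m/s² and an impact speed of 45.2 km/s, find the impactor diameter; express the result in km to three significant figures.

d ≈ 2.24 km

Rearranging for d: d = [D / (1.58 · (1330/2850)^0.391 · 45200^0.49 · 3.7^-0.21)]^(1/0.77).
D = 64700 m.
(1330/2850)^0.391 = 0.7423
45200^0.49 = 191.0
3.7^-0.21 = 0.7598
Denominator = 1.58 × 0.7423 × 191.0 × 0.7598 = 170.2
D / 170.2 = 64700 / 170.2 = 380.1
d = 380.1^(1/0.77) = 380.1^1.2987 = 2241 m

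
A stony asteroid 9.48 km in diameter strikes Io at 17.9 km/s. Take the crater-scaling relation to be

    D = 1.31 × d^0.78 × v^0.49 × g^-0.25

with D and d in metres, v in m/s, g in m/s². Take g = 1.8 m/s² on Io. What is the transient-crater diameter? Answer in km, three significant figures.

D ≈ 173 km

In SI units: d = 9480 m, v = 17900 m/s.
d^0.78 = 9480^0.78 = 1264
v^0.49 = 17900^0.49 = 121.3
g^-0.25 = 1.8^-0.25 = 0.8633
D = 1.31 × 1264 × 121.3 × 0.8633 = 1.734 × 10^5 m
   = 173.4 km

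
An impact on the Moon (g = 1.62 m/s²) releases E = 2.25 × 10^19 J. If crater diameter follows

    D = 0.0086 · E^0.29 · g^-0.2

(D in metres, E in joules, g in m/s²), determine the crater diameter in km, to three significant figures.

D ≈ 3.20 km

E^0.29 = (2.25 × 10^19)^0.29 = 4.094 × 10^5
g^-0.2 = 1.62^-0.2 = 0.9080
D = 0.0086 × 4.094 × 10^5 × 0.9080 = 3197 m
   = 3.197 km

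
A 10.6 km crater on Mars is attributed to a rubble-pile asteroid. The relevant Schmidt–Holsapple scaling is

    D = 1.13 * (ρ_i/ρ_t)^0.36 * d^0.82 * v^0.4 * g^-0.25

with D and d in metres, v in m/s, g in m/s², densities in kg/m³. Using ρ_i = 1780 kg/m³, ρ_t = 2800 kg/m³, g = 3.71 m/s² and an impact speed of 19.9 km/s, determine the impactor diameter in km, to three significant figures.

d ≈ 1.02 km

Rearranging for d: d = [D / (1.13 · (1780/2800)^0.36 · 19900^0.4 · 3.71^-0.25)]^(1/0.82).
D = 10600 m.
(1780/2800)^0.36 = 0.8495
19900^0.4 = 52.43
3.71^-0.25 = 0.7205
Denominator = 1.13 × 0.8495 × 52.43 × 0.7205 = 36.26
D / 36.26 = 10600 / 36.26 = 292.3
d = 292.3^(1/0.82) = 292.3^1.2195 = 1016 m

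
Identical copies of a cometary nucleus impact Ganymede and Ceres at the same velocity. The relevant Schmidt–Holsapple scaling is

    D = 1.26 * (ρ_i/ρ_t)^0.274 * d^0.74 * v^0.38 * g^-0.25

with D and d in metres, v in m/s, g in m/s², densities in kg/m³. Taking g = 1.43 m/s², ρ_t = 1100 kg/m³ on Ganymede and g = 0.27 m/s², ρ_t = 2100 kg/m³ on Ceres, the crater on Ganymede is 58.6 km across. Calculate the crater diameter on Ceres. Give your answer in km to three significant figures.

D ≈ 74.5 km

The impactor-only factors (d, v, ρ_i) cancel in the ratio, leaving D_Ceres/D_Ganymede = (g_Ceres/g_Ganymede)^-0.25 · (ρ_t,Ganymede/ρ_t,Ceres)^0.274.
(0.27/1.43)^-0.25 = 0.1888^-0.25 = 1.517
(1100/2100)^0.274 = 0.5238^0.274 = 0.8376
Ratio = 1.517 × 0.8376 = 1.271
D_Ceres = 1.271 × 58.6 km = 74.5 km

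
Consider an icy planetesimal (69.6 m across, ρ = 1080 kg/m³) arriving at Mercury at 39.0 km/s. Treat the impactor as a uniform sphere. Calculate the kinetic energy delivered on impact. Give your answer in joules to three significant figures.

E ≈ 1.45 × 10^17 J

v = 39000 m/s.
Mass m = (π/6) ρ d³ = (π/6) × 1080 × (69.6)³ = 1.907 × 10^8 kg
E = ½ m v² = 0.5 × 1.907 × 10^8 × (39000)² = 1.450 × 10^17 J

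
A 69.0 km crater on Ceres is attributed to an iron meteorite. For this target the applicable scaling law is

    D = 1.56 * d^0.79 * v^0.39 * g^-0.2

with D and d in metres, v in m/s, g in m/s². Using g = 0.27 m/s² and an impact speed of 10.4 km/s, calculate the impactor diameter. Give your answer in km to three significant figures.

d ≈ 5.67 km

Rearranging for d: d = [D / (1.56 · 10400^0.39 · 0.27^-0.2)]^(1/0.79).
D = 69000 m.
10400^0.39 = 36.87
0.27^-0.2 = 1.299
Denominator = 1.56 × 36.87 × 1.299 = 74.71
D / 74.71 = 69000 / 74.71 = 923.6
d = 923.6^(1/0.79) = 923.6^1.2658 = 5672 m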